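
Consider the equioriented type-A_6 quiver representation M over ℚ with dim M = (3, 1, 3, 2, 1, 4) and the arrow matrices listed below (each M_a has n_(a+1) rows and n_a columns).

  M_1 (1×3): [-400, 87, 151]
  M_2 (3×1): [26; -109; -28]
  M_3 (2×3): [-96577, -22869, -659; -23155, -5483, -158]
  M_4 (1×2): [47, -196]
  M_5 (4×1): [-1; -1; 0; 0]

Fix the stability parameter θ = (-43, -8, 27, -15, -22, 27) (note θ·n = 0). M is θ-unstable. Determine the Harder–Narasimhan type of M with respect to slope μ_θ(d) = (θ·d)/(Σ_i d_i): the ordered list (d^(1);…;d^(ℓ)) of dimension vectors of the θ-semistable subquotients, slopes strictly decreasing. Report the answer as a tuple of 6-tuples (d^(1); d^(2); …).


Interval decomposition of M: I[1,1]^2, I[1,6], I[3,3], I[3,4], I[6,6]^3.
HN type (ℓ=5): μ^(1)=27; μ^(2)=6; μ^(3)=-10/3; μ^(4)=-8; μ^(5)=-43

((0, 0, 1, 0, 0, 4); (0, 0, 1, 1, 0, 0); (0, 0, 1, 1, 1, 0); (0, 1, 0, 0, 0, 0); (3, 0, 0, 0, 0, 0))


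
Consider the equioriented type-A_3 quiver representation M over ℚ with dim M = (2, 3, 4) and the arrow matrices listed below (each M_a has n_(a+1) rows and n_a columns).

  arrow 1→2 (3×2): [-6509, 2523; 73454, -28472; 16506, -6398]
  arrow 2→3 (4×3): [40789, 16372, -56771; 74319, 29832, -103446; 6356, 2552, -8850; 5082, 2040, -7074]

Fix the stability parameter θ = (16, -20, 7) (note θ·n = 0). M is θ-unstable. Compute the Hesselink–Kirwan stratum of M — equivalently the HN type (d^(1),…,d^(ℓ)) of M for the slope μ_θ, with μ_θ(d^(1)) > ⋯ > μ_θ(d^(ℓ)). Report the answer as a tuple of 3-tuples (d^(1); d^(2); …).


Barcode: M ≅ I[1,2], I[1,3], I[2,3], I[3,3]^2. HN layers by μ_θ (3 steps, strictly decreasing):
  μ^(1)=7; μ^(2)=-2; μ^(3)=-20

((0, 0, 4); (2, 2, 0); (0, 1, 0))


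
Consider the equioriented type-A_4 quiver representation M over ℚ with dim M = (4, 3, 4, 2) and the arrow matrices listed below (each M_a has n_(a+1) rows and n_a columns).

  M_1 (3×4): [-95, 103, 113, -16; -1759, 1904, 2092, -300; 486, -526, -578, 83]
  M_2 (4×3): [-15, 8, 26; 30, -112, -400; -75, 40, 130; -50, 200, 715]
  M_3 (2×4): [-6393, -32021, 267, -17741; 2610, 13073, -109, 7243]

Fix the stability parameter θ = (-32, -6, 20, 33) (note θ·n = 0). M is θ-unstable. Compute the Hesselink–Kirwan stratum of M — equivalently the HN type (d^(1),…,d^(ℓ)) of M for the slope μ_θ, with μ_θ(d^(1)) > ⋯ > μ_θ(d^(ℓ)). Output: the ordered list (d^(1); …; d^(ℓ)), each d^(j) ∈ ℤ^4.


Interval decomposition of M: I[1,1], I[1,2], I[1,4]^2, I[3,3]^2.
HN type (ℓ=4): μ^(1)=33; μ^(2)=20; μ^(3)=-6; μ^(4)=-32

((0, 0, 0, 2); (0, 0, 4, 0); (0, 3, 0, 0); (4, 0, 0, 0))


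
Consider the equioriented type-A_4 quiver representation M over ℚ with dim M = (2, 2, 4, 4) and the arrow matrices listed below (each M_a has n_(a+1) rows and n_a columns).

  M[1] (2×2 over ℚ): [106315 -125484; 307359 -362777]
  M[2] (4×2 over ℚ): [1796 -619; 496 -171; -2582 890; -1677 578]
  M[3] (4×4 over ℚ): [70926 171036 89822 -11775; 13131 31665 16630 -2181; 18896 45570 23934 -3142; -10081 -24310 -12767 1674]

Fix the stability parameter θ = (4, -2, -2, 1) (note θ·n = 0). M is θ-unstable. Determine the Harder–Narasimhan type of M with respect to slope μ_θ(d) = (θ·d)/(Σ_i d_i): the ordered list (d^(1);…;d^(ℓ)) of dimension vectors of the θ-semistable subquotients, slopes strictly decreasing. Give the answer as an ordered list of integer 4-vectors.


Via rank(M_{q-1}∘⋯∘M_p): M ≅ I[1,4]^2, I[3,3], I[3,4], I[4,4].
μ_θ-semistable layers: μ^(1)=1; μ^(2)=0; μ^(3)=-2

((0, 0, 0, 4); (2, 2, 2, 0); (0, 0, 2, 0))


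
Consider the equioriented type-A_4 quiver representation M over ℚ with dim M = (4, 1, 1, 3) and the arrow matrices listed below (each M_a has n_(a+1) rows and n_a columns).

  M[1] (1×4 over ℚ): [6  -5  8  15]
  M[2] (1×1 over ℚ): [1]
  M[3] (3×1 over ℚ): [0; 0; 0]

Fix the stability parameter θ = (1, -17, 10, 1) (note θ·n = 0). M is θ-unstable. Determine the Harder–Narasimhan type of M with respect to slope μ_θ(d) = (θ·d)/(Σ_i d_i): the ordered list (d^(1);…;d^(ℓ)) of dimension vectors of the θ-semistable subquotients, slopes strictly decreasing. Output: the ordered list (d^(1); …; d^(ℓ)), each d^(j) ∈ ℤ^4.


Interval decomposition of M: I[1,1]^3, I[1,3], I[4,4]^3.
HN type (ℓ=3): μ^(1)=10; μ^(2)=1; μ^(3)=-8

((0, 0, 1, 0); (3, 0, 0, 3); (1, 1, 0, 0))


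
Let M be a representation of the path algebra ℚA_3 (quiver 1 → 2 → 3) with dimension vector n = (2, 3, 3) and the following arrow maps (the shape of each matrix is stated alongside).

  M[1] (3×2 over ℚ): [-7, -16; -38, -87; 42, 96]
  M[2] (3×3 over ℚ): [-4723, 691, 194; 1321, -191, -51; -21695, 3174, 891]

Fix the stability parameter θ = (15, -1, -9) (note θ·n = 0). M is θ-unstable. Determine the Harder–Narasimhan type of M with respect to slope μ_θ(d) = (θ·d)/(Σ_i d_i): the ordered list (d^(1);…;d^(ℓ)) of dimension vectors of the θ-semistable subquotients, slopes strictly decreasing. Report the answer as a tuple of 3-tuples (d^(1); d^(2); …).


Barcode: M ≅ I[1,3]^2, I[2,3]. HN layers by μ_θ (2 steps, strictly decreasing):
  μ^(1)=5/3; μ^(2)=-5

((2, 2, 2); (0, 1, 1))


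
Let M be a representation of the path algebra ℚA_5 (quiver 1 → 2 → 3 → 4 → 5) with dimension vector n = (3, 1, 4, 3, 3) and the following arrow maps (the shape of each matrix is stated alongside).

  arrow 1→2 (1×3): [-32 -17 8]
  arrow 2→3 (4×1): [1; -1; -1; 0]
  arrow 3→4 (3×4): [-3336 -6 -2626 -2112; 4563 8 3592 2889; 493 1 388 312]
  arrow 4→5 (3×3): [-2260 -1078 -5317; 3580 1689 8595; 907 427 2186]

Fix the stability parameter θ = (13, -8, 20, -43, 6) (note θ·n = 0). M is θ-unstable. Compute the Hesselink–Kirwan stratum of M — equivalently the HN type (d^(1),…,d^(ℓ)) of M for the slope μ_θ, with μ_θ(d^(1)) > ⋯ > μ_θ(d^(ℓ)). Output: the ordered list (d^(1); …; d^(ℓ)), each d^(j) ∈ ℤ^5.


Barcode: M ≅ I[1,1]^2, I[1,5], I[3,3], I[3,5]^2. HN layers by μ_θ (5 steps, strictly decreasing):
  μ^(1)=20; μ^(2)=13; μ^(3)=6; μ^(4)=-9/2; μ^(5)=-23/2

((0, 0, 1, 0, 0); (2, 0, 0, 0, 0); (0, 0, 0, 0, 3); (1, 1, 1, 1, 0); (0, 0, 2, 2, 0))


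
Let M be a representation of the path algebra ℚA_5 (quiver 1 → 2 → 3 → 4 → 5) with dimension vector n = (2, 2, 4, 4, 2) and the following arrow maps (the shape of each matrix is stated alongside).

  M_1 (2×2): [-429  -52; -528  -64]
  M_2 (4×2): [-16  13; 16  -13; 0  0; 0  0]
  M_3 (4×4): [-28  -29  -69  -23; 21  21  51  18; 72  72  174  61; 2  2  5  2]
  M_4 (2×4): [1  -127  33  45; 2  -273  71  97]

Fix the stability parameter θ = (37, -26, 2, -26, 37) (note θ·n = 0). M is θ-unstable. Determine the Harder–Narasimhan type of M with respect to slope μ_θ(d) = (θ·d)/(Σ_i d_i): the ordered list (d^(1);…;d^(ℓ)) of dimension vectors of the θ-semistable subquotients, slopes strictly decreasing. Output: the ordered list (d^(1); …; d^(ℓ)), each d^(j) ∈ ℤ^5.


Via rank(M_{q-1}∘⋯∘M_p): M ≅ I[1,1], I[1,2], I[2,5], I[3,4]^2, I[3,5].
μ_θ-semistable layers: μ^(1)=37; μ^(2)=11/2; μ^(3)=-12; μ^(4)=-26

((1, 0, 0, 0, 2); (1, 1, 0, 0, 0); (0, 0, 4, 4, 0); (0, 1, 0, 0, 0))


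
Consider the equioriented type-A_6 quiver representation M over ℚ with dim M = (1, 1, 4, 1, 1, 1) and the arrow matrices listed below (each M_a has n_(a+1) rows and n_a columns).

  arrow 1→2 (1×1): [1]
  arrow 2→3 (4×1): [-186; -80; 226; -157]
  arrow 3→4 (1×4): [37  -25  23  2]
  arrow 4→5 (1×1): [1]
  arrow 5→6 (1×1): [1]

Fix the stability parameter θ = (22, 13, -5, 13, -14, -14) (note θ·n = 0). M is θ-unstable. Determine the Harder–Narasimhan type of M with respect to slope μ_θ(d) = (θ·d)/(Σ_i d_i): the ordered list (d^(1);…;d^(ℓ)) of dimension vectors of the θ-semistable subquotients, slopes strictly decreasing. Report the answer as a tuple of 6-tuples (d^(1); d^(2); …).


Via rank(M_{q-1}∘⋯∘M_p): M ≅ I[1,6], I[3,3]^3.
μ_θ-semistable layers: μ^(1)=5/2; μ^(2)=-5

((1, 1, 1, 1, 1, 1); (0, 0, 3, 0, 0, 0))


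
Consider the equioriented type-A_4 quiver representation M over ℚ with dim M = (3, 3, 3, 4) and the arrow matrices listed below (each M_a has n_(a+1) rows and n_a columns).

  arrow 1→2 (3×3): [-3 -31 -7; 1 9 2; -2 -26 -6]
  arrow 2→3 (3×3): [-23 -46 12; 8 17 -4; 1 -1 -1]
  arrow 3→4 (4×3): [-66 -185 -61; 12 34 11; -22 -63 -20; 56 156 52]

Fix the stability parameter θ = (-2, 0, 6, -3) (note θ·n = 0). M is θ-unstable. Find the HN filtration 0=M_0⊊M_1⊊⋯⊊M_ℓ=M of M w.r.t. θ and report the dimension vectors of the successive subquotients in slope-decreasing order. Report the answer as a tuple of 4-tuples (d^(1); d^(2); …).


Barcode: M ≅ I[1,1], I[1,4]^2, I[2,3], I[4,4]^2. HN layers by μ_θ (5 steps, strictly decreasing):
  μ^(1)=6; μ^(2)=3/2; μ^(3)=0; μ^(4)=-2; μ^(5)=-3

((0, 0, 1, 0); (0, 0, 2, 2); (0, 3, 0, 0); (3, 0, 0, 0); (0, 0, 0, 2))


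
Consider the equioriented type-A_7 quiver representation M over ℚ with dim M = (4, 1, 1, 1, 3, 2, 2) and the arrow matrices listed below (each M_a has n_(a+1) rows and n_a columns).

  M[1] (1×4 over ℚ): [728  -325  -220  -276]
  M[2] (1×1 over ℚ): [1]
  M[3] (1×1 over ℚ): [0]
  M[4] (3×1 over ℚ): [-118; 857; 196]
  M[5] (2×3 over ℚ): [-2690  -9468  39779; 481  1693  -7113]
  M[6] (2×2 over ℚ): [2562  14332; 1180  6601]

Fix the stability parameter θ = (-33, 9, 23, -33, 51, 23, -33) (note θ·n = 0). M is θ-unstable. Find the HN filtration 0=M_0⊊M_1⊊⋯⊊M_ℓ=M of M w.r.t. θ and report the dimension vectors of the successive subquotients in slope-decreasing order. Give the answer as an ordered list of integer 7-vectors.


Via rank(M_{q-1}∘⋯∘M_p): M ≅ I[1,1]^3, I[1,3], I[4,7], I[5,5], I[5,7].
μ_θ-semistable layers: μ^(1)=51; μ^(2)=23; μ^(3)=41/3; μ^(4)=9; μ^(5)=-33

((0, 0, 0, 0, 1, 0, 0); (0, 0, 1, 0, 0, 0, 0); (0, 0, 0, 0, 2, 2, 2); (0, 1, 0, 0, 0, 0, 0); (4, 0, 0, 1, 0, 0, 0))


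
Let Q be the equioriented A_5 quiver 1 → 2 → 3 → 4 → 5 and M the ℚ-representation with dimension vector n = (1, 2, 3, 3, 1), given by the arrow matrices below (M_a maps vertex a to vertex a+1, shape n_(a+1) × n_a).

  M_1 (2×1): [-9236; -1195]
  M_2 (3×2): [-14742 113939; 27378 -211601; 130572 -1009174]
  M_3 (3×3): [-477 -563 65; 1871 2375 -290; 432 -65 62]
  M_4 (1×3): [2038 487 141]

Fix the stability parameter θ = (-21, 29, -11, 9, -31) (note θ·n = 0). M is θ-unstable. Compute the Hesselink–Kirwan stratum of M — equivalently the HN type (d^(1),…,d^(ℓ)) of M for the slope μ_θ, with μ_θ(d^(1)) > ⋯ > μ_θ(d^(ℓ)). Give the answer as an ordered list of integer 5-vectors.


Via rank(M_{q-1}∘⋯∘M_p): M ≅ I[1,5], I[2,2], I[3,4]^2.
μ_θ-semistable layers: μ^(1)=29; μ^(2)=9; μ^(3)=-1; μ^(4)=-11; μ^(5)=-21

((0, 1, 0, 0, 0); (0, 0, 0, 2, 0); (0, 1, 1, 1, 1); (0, 0, 2, 0, 0); (1, 0, 0, 0, 0))


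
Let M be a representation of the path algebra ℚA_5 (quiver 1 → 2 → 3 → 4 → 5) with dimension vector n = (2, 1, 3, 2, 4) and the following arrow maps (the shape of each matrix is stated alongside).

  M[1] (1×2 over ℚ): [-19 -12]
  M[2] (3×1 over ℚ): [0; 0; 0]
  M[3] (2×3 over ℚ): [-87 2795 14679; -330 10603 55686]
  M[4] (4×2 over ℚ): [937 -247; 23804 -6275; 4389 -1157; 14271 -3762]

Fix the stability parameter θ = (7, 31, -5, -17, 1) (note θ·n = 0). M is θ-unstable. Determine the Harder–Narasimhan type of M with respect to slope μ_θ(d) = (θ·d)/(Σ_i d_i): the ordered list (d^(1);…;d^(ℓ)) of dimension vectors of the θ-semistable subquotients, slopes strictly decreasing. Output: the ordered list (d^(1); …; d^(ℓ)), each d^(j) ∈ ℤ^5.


Barcode: M ≅ I[1,1], I[1,2], I[3,3], I[3,5]^2, I[5,5]^2. HN layers by μ_θ (5 steps, strictly decreasing):
  μ^(1)=31; μ^(2)=7; μ^(3)=1; μ^(4)=-5; μ^(5)=-11

((0, 1, 0, 0, 0); (2, 0, 0, 0, 0); (0, 0, 0, 0, 4); (0, 0, 1, 0, 0); (0, 0, 2, 2, 0))


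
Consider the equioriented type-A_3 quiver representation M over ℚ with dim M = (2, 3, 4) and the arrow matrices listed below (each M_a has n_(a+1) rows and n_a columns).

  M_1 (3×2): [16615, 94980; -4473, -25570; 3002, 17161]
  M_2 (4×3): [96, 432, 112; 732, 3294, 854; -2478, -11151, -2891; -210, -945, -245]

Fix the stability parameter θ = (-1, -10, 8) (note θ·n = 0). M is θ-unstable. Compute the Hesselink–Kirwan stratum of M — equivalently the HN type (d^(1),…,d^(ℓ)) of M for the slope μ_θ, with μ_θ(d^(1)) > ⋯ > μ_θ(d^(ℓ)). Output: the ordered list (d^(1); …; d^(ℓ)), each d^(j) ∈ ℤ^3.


Interval decomposition of M: I[1,2], I[1,3], I[2,2], I[3,3]^3.
HN type (ℓ=3): μ^(1)=8; μ^(2)=-11/2; μ^(3)=-10

((0, 0, 4); (2, 2, 0); (0, 1, 0))


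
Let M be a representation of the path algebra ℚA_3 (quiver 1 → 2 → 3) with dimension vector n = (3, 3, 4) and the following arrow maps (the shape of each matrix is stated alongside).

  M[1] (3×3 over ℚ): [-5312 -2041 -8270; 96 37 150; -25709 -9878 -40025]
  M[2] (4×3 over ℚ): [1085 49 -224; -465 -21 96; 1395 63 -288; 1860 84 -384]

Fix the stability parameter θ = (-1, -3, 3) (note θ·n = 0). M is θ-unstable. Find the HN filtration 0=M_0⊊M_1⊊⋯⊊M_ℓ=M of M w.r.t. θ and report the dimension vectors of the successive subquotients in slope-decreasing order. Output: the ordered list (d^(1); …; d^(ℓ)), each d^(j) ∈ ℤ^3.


Barcode: M ≅ I[1,1], I[1,2]^2, I[2,3], I[3,3]^3. HN layers by μ_θ (4 steps, strictly decreasing):
  μ^(1)=3; μ^(2)=-1; μ^(3)=-2; μ^(4)=-3

((0, 0, 4); (1, 0, 0); (2, 2, 0); (0, 1, 0))


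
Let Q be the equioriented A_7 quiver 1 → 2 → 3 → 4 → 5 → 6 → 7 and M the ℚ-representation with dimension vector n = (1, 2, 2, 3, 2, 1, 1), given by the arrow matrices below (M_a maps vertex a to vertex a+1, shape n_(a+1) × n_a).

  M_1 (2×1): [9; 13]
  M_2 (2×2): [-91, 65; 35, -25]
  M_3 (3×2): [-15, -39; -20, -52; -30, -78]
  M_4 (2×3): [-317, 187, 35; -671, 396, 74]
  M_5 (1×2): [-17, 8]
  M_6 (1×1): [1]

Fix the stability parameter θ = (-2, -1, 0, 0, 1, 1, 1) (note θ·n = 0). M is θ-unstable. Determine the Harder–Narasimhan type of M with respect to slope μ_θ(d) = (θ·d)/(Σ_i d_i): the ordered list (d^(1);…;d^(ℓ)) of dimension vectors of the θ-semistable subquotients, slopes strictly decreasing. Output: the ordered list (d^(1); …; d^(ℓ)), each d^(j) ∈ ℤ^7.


Via rank(M_{q-1}∘⋯∘M_p): M ≅ I[1,3], I[2,2], I[3,7], I[4,4], I[4,5].
μ_θ-semistable layers: μ^(1)=1; μ^(2)=0; μ^(3)=-1; μ^(4)=-2

((0, 0, 0, 0, 2, 1, 1); (0, 0, 2, 3, 0, 0, 0); (0, 2, 0, 0, 0, 0, 0); (1, 0, 0, 0, 0, 0, 0))


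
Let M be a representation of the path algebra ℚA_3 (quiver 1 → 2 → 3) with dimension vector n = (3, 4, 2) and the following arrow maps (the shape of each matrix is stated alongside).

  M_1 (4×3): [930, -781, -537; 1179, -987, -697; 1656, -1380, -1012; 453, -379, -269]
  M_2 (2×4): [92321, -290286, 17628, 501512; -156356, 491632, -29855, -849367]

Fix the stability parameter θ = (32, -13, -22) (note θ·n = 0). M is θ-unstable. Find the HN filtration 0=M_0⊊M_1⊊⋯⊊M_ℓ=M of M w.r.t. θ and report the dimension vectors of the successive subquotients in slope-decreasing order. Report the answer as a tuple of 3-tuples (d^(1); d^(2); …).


Barcode: M ≅ I[1,1], I[1,3]^2, I[2,2]^2. HN layers by μ_θ (3 steps, strictly decreasing):
  μ^(1)=32; μ^(2)=-1; μ^(3)=-13

((1, 0, 0); (2, 2, 2); (0, 2, 0))


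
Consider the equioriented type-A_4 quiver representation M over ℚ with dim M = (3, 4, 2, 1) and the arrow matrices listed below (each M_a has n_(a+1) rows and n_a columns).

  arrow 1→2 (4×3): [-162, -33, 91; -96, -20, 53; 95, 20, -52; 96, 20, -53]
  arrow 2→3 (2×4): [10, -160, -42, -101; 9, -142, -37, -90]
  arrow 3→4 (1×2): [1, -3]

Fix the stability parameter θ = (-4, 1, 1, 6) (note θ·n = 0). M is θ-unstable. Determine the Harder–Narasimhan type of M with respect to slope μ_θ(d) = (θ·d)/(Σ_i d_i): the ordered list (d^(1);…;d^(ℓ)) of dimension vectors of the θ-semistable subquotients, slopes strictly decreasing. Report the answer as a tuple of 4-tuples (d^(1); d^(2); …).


Barcode: M ≅ I[1,2], I[1,3], I[1,4], I[2,2]. HN layers by μ_θ (3 steps, strictly decreasing):
  μ^(1)=6; μ^(2)=1; μ^(3)=-4

((0, 0, 0, 1); (0, 4, 2, 0); (3, 0, 0, 0))


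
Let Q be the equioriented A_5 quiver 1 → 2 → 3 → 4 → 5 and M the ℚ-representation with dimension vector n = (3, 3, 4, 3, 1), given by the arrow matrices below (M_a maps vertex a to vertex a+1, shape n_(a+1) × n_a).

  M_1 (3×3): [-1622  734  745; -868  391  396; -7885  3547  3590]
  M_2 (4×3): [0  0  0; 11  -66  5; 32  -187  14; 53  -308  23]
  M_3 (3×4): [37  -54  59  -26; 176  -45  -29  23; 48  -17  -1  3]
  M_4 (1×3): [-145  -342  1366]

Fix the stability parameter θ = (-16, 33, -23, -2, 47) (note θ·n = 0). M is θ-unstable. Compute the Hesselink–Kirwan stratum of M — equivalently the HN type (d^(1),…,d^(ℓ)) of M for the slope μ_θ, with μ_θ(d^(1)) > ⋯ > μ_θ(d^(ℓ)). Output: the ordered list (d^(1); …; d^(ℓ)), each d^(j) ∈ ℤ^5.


Barcode: M ≅ I[1,2], I[1,3], I[1,5], I[3,3], I[3,4], I[4,4]. HN layers by μ_θ (7 steps, strictly decreasing):
  μ^(1)=47; μ^(2)=33; μ^(3)=5; μ^(4)=8/3; μ^(5)=-2; μ^(6)=-16; μ^(7)=-23

((0, 0, 0, 0, 1); (0, 1, 0, 0, 0); (0, 1, 1, 0, 0); (0, 1, 1, 1, 0); (0, 0, 0, 2, 0); (3, 0, 0, 0, 0); (0, 0, 2, 0, 0))


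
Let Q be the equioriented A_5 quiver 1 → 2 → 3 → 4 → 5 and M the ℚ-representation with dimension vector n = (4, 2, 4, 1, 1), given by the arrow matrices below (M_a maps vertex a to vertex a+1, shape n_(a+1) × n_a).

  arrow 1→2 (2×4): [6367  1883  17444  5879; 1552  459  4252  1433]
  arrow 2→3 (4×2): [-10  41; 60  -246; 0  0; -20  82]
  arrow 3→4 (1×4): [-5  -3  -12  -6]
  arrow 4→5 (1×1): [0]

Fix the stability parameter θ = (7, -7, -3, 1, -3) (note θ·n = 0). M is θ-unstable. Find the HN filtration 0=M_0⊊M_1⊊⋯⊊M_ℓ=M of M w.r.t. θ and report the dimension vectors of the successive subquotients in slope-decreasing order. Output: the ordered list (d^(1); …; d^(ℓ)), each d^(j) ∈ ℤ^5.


Via rank(M_{q-1}∘⋯∘M_p): M ≅ I[1,1]^2, I[1,2], I[1,4], I[3,3]^3, I[5,5].
μ_θ-semistable layers: μ^(1)=7; μ^(2)=1; μ^(3)=0; μ^(4)=-1; μ^(5)=-3

((2, 0, 0, 0, 0); (0, 0, 0, 1, 0); (1, 1, 0, 0, 0); (1, 1, 1, 0, 0); (0, 0, 3, 0, 1))


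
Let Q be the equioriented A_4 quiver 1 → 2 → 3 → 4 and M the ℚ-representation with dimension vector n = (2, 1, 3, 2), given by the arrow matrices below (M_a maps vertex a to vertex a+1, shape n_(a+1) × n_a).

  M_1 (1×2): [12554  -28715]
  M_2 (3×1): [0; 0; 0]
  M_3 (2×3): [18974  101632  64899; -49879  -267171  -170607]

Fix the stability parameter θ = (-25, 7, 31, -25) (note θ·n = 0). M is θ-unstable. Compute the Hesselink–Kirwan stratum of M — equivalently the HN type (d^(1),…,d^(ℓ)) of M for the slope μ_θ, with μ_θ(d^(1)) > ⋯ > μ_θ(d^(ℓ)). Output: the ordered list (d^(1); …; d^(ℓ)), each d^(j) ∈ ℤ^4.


Barcode: M ≅ I[1,1], I[1,2], I[3,3], I[3,4]^2. HN layers by μ_θ (4 steps, strictly decreasing):
  μ^(1)=31; μ^(2)=7; μ^(3)=3; μ^(4)=-25

((0, 0, 1, 0); (0, 1, 0, 0); (0, 0, 2, 2); (2, 0, 0, 0))


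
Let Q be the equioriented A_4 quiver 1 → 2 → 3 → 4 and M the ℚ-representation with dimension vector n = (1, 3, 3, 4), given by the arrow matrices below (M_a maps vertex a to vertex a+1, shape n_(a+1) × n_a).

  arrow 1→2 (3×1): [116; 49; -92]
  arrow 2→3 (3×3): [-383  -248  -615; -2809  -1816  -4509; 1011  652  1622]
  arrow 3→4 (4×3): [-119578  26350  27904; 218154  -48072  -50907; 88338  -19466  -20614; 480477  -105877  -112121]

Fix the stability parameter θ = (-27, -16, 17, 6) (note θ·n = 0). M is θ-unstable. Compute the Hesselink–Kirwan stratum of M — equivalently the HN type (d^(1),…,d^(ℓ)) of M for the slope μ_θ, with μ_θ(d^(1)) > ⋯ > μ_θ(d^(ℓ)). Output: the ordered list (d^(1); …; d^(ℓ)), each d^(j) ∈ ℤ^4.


Barcode: M ≅ I[1,2], I[2,3], I[2,4], I[3,4], I[4,4]^2. HN layers by μ_θ (5 steps, strictly decreasing):
  μ^(1)=17; μ^(2)=23/2; μ^(3)=6; μ^(4)=-16; μ^(5)=-27

((0, 0, 1, 0); (0, 0, 2, 2); (0, 0, 0, 2); (0, 3, 0, 0); (1, 0, 0, 0))


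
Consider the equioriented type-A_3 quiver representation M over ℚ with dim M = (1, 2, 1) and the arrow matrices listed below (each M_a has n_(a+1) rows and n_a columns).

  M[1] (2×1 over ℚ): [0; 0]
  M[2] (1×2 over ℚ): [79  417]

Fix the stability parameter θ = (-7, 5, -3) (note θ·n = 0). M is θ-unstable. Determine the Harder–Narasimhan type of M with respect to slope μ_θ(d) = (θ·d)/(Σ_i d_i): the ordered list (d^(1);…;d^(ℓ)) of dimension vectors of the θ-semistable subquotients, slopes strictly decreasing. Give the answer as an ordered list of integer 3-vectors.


Barcode: M ≅ I[1,1], I[2,2], I[2,3]. HN layers by μ_θ (3 steps, strictly decreasing):
  μ^(1)=5; μ^(2)=1; μ^(3)=-7

((0, 1, 0); (0, 1, 1); (1, 0, 0))


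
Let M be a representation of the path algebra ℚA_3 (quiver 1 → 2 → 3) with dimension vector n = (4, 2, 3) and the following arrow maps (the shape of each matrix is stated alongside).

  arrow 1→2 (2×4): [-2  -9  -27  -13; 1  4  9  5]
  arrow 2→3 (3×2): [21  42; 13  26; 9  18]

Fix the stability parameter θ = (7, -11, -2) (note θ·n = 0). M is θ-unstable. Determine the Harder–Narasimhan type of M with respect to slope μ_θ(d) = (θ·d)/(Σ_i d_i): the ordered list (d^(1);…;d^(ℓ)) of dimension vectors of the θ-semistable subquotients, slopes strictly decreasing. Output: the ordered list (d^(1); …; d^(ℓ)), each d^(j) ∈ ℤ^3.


Via rank(M_{q-1}∘⋯∘M_p): M ≅ I[1,1]^2, I[1,2], I[1,3], I[3,3]^2.
μ_θ-semistable layers: μ^(1)=7; μ^(2)=-2

((2, 0, 0); (2, 2, 3))


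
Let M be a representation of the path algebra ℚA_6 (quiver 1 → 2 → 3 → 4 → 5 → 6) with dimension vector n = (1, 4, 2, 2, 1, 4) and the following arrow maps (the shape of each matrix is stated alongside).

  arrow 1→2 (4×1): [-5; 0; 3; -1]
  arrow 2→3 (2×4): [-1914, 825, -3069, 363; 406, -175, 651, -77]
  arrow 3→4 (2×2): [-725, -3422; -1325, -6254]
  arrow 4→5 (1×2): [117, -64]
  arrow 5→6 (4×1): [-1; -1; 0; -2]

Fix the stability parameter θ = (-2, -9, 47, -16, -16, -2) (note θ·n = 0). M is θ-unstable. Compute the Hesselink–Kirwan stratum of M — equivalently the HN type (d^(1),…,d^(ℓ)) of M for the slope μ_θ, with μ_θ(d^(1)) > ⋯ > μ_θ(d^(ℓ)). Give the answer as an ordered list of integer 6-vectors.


Interval decomposition of M: I[1,2], I[2,2]^2, I[2,6], I[3,3], I[4,4], I[6,6]^3.
HN type (ℓ=6): μ^(1)=47; μ^(2)=13/4; μ^(3)=-2; μ^(4)=-11/2; μ^(5)=-9; μ^(6)=-16

((0, 0, 1, 0, 0, 0); (0, 0, 1, 1, 1, 1); (0, 0, 0, 0, 0, 3); (1, 1, 0, 0, 0, 0); (0, 3, 0, 0, 0, 0); (0, 0, 0, 1, 0, 0))


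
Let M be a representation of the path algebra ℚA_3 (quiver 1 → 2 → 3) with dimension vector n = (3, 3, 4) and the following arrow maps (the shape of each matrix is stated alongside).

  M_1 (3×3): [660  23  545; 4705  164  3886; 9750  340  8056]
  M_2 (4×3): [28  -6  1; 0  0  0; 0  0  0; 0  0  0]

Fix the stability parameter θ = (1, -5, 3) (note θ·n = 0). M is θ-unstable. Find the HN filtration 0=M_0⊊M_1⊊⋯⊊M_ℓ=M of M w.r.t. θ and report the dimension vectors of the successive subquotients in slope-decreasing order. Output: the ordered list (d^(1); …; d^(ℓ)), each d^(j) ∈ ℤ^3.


Interval decomposition of M: I[1,1], I[1,2]^2, I[2,3], I[3,3]^3.
HN type (ℓ=4): μ^(1)=3; μ^(2)=1; μ^(3)=-2; μ^(4)=-5

((0, 0, 4); (1, 0, 0); (2, 2, 0); (0, 1, 0))


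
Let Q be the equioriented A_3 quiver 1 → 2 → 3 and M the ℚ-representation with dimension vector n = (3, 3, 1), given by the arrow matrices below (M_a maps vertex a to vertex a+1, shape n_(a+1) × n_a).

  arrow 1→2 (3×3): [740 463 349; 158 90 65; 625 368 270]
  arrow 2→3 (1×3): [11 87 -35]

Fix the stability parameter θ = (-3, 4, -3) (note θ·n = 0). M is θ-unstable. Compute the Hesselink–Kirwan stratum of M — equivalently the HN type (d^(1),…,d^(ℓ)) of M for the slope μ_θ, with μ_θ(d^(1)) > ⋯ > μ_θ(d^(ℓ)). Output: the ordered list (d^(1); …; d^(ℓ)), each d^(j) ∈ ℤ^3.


Barcode: M ≅ I[1,2]^2, I[1,3]. HN layers by μ_θ (3 steps, strictly decreasing):
  μ^(1)=4; μ^(2)=1/2; μ^(3)=-3

((0, 2, 0); (0, 1, 1); (3, 0, 0))


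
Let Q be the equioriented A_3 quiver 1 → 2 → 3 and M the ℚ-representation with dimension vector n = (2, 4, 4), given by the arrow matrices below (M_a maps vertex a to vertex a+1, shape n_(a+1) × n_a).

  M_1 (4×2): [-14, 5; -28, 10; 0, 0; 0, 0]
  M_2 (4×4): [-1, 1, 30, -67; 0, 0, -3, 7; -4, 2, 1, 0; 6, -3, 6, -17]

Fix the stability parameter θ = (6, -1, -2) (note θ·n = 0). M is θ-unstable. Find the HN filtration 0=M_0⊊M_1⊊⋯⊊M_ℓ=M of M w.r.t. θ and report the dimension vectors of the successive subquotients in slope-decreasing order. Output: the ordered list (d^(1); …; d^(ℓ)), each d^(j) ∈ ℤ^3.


Barcode: M ≅ I[1,1], I[1,3], I[2,3]^3. HN layers by μ_θ (3 steps, strictly decreasing):
  μ^(1)=6; μ^(2)=1; μ^(3)=-3/2

((1, 0, 0); (1, 1, 1); (0, 3, 3))


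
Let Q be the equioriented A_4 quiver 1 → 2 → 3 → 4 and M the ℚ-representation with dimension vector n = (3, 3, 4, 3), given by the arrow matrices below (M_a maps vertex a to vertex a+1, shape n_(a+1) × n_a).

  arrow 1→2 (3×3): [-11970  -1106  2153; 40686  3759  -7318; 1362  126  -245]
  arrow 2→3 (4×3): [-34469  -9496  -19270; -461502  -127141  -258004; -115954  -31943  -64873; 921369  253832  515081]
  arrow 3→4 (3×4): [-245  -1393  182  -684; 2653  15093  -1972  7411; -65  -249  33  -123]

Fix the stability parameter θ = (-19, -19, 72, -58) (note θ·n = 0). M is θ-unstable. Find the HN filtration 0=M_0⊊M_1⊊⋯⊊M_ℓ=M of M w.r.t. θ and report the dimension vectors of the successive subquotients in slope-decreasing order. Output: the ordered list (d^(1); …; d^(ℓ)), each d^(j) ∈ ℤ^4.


Via rank(M_{q-1}∘⋯∘M_p): M ≅ I[1,1], I[1,4]^2, I[2,4], I[3,3].
μ_θ-semistable layers: μ^(1)=72; μ^(2)=7; μ^(3)=-19

((0, 0, 1, 0); (0, 0, 3, 3); (3, 3, 0, 0))


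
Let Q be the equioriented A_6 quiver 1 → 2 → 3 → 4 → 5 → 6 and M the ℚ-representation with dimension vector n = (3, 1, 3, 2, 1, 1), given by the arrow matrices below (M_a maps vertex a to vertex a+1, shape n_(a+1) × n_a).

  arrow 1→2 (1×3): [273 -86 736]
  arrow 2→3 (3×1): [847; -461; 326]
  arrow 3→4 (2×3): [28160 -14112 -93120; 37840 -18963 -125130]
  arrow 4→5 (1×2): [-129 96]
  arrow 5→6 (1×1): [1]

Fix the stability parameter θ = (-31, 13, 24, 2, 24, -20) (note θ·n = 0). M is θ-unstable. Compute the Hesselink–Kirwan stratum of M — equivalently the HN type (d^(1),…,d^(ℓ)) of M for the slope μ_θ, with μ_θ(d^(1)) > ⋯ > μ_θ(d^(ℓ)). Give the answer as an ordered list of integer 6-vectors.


Barcode: M ≅ I[1,1]^2, I[1,4], I[3,3]^2, I[4,6]. HN layers by μ_θ (4 steps, strictly decreasing):
  μ^(1)=24; μ^(2)=13; μ^(3)=2; μ^(4)=-31

((0, 0, 2, 0, 0, 0); (0, 1, 1, 1, 0, 0); (0, 0, 0, 1, 1, 1); (3, 0, 0, 0, 0, 0))


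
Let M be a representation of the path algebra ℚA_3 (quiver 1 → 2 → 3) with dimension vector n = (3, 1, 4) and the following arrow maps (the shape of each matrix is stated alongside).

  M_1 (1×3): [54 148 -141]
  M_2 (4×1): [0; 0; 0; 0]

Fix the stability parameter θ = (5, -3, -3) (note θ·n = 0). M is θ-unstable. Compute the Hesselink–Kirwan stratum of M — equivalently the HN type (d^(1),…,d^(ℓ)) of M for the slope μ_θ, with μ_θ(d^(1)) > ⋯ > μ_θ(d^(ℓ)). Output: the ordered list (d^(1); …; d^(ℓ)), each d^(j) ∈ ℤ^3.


Interval decomposition of M: I[1,1]^2, I[1,2], I[3,3]^4.
HN type (ℓ=3): μ^(1)=5; μ^(2)=1; μ^(3)=-3

((2, 0, 0); (1, 1, 0); (0, 0, 4))


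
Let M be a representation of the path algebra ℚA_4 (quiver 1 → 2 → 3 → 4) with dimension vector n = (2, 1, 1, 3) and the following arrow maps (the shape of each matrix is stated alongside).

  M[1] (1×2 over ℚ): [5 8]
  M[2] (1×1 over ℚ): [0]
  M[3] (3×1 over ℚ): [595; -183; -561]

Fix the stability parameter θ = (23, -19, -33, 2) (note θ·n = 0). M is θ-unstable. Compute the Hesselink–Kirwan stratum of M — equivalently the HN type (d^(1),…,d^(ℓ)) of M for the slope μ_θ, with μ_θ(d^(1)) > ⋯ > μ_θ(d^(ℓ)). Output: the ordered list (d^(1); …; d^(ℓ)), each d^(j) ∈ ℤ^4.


Via rank(M_{q-1}∘⋯∘M_p): M ≅ I[1,1], I[1,2], I[3,4], I[4,4]^2.
μ_θ-semistable layers: μ^(1)=23; μ^(2)=2; μ^(3)=-33

((1, 0, 0, 0); (1, 1, 0, 3); (0, 0, 1, 0))


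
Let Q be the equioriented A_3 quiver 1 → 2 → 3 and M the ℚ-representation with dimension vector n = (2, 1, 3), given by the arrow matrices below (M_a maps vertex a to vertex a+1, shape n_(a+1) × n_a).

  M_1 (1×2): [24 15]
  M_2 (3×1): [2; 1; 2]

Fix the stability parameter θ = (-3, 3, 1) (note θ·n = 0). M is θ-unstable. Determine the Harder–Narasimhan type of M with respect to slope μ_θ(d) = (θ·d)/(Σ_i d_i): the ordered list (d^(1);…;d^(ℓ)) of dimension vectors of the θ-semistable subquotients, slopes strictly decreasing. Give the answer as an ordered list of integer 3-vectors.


Interval decomposition of M: I[1,1], I[1,3], I[3,3]^2.
HN type (ℓ=3): μ^(1)=2; μ^(2)=1; μ^(3)=-3

((0, 1, 1); (0, 0, 2); (2, 0, 0))


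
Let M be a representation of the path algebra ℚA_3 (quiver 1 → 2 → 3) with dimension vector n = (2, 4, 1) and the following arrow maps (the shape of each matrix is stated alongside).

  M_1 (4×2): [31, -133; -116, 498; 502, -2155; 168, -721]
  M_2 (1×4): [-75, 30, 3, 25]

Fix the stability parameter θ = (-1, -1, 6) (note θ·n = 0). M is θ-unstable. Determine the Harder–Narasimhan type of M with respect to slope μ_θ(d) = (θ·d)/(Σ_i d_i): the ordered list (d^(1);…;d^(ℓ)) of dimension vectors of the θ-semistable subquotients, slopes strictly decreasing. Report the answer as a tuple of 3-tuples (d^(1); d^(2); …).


Via rank(M_{q-1}∘⋯∘M_p): M ≅ I[1,2], I[1,3], I[2,2]^2.
μ_θ-semistable layers: μ^(1)=6; μ^(2)=-1

((0, 0, 1); (2, 4, 0))


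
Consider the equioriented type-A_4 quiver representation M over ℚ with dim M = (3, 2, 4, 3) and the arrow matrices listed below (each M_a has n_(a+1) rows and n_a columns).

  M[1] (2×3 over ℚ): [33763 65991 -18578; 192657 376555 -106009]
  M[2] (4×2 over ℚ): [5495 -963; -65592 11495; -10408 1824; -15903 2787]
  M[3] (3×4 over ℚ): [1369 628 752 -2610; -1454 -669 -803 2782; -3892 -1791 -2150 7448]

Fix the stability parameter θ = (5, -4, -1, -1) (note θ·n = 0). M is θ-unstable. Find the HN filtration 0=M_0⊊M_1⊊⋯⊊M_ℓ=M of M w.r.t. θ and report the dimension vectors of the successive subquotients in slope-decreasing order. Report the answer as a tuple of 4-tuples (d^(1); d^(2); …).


Via rank(M_{q-1}∘⋯∘M_p): M ≅ I[1,1], I[1,4]^2, I[3,3], I[3,4].
μ_θ-semistable layers: μ^(1)=5; μ^(2)=-1/4; μ^(3)=-1

((1, 0, 0, 0); (2, 2, 2, 2); (0, 0, 2, 1))


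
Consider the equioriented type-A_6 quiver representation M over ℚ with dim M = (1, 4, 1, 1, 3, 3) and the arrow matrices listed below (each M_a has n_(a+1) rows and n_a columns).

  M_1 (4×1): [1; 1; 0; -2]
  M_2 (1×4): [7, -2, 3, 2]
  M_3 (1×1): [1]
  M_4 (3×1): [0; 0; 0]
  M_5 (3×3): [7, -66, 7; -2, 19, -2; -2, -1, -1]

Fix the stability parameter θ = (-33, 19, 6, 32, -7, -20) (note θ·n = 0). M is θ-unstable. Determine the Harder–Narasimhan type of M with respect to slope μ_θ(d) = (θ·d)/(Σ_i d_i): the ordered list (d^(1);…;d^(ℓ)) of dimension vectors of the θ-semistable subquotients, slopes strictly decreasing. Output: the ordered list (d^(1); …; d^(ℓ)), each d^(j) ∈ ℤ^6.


Interval decomposition of M: I[1,4], I[2,2]^3, I[5,6]^3.
HN type (ℓ=5): μ^(1)=32; μ^(2)=19; μ^(3)=25/2; μ^(4)=-27/2; μ^(5)=-33

((0, 0, 0, 1, 0, 0); (0, 3, 0, 0, 0, 0); (0, 1, 1, 0, 0, 0); (0, 0, 0, 0, 3, 3); (1, 0, 0, 0, 0, 0))


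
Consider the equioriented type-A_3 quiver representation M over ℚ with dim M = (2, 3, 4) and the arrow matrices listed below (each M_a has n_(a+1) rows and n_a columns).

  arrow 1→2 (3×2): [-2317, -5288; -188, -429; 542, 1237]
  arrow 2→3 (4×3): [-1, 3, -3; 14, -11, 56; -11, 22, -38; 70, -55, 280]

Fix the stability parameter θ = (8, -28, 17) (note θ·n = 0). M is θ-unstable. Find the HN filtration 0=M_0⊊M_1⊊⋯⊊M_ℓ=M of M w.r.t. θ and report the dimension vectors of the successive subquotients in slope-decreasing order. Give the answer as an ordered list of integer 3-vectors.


Via rank(M_{q-1}∘⋯∘M_p): M ≅ I[1,3]^2, I[2,3], I[3,3].
μ_θ-semistable layers: μ^(1)=17; μ^(2)=-10; μ^(3)=-28

((0, 0, 4); (2, 2, 0); (0, 1, 0))


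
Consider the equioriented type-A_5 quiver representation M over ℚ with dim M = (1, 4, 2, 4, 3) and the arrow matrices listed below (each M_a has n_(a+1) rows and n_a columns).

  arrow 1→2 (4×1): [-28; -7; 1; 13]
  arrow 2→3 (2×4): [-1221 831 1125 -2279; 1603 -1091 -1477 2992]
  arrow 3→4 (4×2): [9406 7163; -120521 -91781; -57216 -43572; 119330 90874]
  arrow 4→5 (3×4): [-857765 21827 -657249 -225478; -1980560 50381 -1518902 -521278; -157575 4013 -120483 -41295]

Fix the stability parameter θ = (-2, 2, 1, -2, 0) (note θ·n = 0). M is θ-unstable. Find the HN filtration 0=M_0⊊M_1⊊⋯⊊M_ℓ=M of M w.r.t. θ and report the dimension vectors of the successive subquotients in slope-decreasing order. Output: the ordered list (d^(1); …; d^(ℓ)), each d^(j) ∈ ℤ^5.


Via rank(M_{q-1}∘⋯∘M_p): M ≅ I[1,5], I[2,2]^2, I[2,5], I[4,4], I[4,5].
μ_θ-semistable layers: μ^(1)=2; μ^(2)=1/4; μ^(3)=0; μ^(4)=-2

((0, 2, 0, 0, 0); (0, 2, 2, 2, 2); (0, 0, 0, 0, 1); (1, 0, 0, 2, 0))


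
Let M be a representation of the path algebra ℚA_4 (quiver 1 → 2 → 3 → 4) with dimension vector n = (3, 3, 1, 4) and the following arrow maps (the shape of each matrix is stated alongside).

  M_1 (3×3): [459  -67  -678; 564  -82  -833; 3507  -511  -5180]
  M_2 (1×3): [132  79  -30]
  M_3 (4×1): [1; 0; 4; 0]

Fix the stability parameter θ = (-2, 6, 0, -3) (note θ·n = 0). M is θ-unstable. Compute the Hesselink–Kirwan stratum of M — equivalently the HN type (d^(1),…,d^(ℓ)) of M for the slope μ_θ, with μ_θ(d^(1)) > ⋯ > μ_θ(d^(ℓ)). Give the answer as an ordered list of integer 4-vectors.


Via rank(M_{q-1}∘⋯∘M_p): M ≅ I[1,1], I[1,2], I[1,4], I[2,2], I[4,4]^3.
μ_θ-semistable layers: μ^(1)=6; μ^(2)=1; μ^(3)=-2; μ^(4)=-3

((0, 2, 0, 0); (0, 1, 1, 1); (3, 0, 0, 0); (0, 0, 0, 3))


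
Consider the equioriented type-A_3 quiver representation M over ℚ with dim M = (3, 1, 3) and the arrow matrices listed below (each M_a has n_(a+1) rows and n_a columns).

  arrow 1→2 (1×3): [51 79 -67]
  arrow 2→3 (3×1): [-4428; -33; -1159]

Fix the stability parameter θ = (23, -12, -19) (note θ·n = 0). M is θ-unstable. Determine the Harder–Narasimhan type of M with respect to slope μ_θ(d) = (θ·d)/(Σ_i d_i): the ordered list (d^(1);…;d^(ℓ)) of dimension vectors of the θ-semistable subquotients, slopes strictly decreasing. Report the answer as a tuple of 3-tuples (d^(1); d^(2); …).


Barcode: M ≅ I[1,1]^2, I[1,3], I[3,3]^2. HN layers by μ_θ (3 steps, strictly decreasing):
  μ^(1)=23; μ^(2)=-8/3; μ^(3)=-19

((2, 0, 0); (1, 1, 1); (0, 0, 2))


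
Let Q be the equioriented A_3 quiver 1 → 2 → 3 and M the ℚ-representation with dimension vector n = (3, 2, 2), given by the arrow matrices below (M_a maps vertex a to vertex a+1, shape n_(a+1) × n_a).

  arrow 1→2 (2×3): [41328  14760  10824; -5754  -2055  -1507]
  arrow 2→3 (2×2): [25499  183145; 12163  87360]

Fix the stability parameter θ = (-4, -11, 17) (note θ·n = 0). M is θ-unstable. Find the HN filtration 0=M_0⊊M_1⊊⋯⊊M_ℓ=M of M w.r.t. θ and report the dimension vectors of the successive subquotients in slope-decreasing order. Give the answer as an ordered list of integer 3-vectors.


Interval decomposition of M: I[1,1]^2, I[1,3], I[2,3].
HN type (ℓ=4): μ^(1)=17; μ^(2)=-4; μ^(3)=-15/2; μ^(4)=-11

((0, 0, 2); (2, 0, 0); (1, 1, 0); (0, 1, 0))


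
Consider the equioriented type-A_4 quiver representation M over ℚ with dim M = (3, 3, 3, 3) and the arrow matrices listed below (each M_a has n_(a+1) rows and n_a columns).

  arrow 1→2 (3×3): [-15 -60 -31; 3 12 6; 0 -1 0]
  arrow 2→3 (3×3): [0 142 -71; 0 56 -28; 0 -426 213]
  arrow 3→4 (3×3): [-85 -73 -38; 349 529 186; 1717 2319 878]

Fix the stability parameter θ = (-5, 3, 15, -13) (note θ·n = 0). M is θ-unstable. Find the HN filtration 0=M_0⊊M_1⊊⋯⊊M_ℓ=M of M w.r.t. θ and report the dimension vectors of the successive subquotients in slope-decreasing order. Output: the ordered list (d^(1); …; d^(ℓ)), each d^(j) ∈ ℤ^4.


Via rank(M_{q-1}∘⋯∘M_p): M ≅ I[1,2]^2, I[1,4], I[3,4]^2.
μ_θ-semistable layers: μ^(1)=3; μ^(2)=5/3; μ^(3)=1; μ^(4)=-5

((0, 2, 0, 0); (0, 1, 1, 1); (0, 0, 2, 2); (3, 0, 0, 0))


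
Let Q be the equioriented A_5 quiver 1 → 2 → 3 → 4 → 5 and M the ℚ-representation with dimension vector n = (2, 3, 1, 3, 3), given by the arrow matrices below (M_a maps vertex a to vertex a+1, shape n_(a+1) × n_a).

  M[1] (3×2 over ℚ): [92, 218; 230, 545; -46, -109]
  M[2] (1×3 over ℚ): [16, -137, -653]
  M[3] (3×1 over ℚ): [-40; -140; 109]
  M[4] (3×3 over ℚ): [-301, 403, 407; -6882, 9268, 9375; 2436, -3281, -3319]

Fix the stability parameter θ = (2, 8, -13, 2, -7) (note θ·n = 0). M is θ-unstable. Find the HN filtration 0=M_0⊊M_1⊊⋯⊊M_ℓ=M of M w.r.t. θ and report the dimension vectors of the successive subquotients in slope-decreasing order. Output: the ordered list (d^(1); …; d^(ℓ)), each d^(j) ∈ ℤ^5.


Barcode: M ≅ I[1,1], I[1,2], I[2,2], I[2,5], I[4,5]^2. HN layers by μ_θ (3 steps, strictly decreasing):
  μ^(1)=8; μ^(2)=2; μ^(3)=-5/2

((0, 2, 0, 0, 0); (2, 0, 0, 0, 0); (0, 1, 1, 3, 3))


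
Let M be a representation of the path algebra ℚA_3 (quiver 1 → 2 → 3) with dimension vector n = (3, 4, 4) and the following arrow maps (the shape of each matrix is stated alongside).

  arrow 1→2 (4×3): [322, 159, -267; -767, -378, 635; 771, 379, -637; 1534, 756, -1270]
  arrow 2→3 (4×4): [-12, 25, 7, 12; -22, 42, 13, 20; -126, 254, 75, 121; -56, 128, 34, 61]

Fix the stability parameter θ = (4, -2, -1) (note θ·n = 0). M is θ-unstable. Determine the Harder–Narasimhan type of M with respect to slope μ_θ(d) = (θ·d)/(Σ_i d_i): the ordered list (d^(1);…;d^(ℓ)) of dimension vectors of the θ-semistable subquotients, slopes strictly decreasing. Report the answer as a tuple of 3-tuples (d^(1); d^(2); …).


Barcode: M ≅ I[1,2], I[1,3]^2, I[2,3], I[3,3]. HN layers by μ_θ (4 steps, strictly decreasing):
  μ^(1)=1; μ^(2)=1/3; μ^(3)=-1; μ^(4)=-2

((1, 1, 0); (2, 2, 2); (0, 0, 2); (0, 1, 0))


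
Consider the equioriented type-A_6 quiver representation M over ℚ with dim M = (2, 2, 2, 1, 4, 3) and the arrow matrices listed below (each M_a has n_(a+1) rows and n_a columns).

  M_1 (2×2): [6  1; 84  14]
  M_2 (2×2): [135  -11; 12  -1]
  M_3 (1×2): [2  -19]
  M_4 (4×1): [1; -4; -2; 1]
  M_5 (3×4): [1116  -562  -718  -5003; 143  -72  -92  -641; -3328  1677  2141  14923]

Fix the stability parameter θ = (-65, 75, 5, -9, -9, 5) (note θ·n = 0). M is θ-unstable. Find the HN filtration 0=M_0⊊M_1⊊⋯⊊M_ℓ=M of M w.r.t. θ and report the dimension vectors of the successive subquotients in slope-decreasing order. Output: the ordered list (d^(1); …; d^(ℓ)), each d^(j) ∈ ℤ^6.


Interval decomposition of M: I[1,1], I[1,3], I[2,6], I[5,5], I[5,6]^2.
HN type (ℓ=5): μ^(1)=40; μ^(2)=67/5; μ^(3)=5; μ^(4)=-9; μ^(5)=-65

((0, 1, 1, 0, 0, 0); (0, 1, 1, 1, 1, 1); (0, 0, 0, 0, 0, 2); (0, 0, 0, 0, 3, 0); (2, 0, 0, 0, 0, 0))


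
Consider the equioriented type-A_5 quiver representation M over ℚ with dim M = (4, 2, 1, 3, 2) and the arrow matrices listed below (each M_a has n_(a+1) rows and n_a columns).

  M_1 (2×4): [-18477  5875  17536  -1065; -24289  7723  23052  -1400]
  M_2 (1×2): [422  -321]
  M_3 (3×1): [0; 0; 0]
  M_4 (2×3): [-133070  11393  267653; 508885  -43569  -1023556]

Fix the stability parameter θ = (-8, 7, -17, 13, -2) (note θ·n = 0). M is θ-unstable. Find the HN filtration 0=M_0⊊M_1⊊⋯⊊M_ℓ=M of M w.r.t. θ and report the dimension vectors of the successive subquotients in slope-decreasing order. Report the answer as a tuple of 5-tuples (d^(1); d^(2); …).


Via rank(M_{q-1}∘⋯∘M_p): M ≅ I[1,1]^2, I[1,2], I[1,3], I[4,4], I[4,5]^2.
μ_θ-semistable layers: μ^(1)=13; μ^(2)=7; μ^(3)=11/2; μ^(4)=-5; μ^(5)=-8

((0, 0, 0, 1, 0); (0, 1, 0, 0, 0); (0, 0, 0, 2, 2); (0, 1, 1, 0, 0); (4, 0, 0, 0, 0))
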